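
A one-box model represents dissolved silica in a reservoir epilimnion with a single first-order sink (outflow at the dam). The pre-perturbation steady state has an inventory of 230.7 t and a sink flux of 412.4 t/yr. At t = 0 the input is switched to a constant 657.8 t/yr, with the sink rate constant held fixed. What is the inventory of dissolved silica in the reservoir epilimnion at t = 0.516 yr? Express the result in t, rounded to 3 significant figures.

313 t

The sink rate constant is k = F₀/M₀ = 412.4/230.7 = 1.788 yr⁻¹.
Solving dM/dt = F₁ − kM with M(0) = M₀ gives M(t) = F₁/k + (M₀ − F₁/k)·e^(−kt).
F₁/k = 657.8/1.788 = 367.98 t; kt = 1.788 × 0.516 = 0.9224, e^(−kt) = 0.3976.
M(0.516) = 367.98 + (230.7 − 367.98) × 0.3976 = 367.98 − 54.58 = 313.40 t.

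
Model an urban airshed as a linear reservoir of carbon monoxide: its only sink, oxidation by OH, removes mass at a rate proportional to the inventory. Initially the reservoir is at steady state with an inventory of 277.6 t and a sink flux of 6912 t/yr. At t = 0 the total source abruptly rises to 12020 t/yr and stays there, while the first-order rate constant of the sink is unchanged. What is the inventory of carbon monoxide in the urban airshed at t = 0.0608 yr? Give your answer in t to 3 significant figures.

Residence time τ = M₀/F₀ = 0.04016 yr. The eventual steady state is M_∞ = M₀·(F₁/F₀) = 277.6 × 12020/6912 = 482.75 t.
The anomaly ΔM(t) = M(t) − M_∞ decays as ΔM₀·e^(−t/τ) with ΔM₀ = 277.6 − 482.75 = −205.1 t.
At t = 0.0608 yr, e^(−t/τ) = e^(−1.514) = 0.2201, so ΔM = −45.14 t and M = 482.75 − 45.14 = 437.60 t.

438 t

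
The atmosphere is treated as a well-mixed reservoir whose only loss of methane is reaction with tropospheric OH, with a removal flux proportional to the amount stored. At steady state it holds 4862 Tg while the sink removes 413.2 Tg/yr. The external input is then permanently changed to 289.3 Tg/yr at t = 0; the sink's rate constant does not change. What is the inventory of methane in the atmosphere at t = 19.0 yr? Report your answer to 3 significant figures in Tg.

The sink rate constant is k = F₀/M₀ = 413.2/4862 = 0.08499 yr⁻¹.
Solving dM/dt = F₁ − kM with M(0) = M₀ gives M(t) = F₁/k + (M₀ − F₁/k)·e^(−kt).
F₁/k = 289.3/0.08499 = 3404.1 Tg; kt = 0.08499 × 19.0 = 1.615, e^(−kt) = 0.1989.
M(19.0) = 3404.1 + (4862 − 3404.1) × 0.1989 = 3404.1 + 290.0 = 3694.1 Tg.

3690 Tg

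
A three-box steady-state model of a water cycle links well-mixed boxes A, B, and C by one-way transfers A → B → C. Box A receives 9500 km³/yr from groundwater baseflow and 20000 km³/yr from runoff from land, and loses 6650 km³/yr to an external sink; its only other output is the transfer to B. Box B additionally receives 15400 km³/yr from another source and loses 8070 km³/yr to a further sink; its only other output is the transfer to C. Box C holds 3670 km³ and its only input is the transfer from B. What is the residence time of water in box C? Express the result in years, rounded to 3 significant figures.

0.122 yr

Box A: F(A→B) = (9500 + 20000) − 6650 = 22850 km³/yr.
Box B: F(B→C) = (22850 + 15400) − 8070 = 30180 km³/yr.
Box C throughput = its input = 30180 km³/yr; τ = 3670 / 30180 = 0.1216 yr.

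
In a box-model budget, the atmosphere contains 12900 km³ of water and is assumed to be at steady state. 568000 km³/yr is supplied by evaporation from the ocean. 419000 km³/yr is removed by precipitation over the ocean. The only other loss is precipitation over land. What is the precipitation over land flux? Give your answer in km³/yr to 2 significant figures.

At steady state ΣF_in = ΣF_out.
ΣF_in = 568000 km³/yr.
Precipitation over land flux = ΣF_in − (419000) = 568000 − 419000 = 149000 km³/yr.

150000 km³/yr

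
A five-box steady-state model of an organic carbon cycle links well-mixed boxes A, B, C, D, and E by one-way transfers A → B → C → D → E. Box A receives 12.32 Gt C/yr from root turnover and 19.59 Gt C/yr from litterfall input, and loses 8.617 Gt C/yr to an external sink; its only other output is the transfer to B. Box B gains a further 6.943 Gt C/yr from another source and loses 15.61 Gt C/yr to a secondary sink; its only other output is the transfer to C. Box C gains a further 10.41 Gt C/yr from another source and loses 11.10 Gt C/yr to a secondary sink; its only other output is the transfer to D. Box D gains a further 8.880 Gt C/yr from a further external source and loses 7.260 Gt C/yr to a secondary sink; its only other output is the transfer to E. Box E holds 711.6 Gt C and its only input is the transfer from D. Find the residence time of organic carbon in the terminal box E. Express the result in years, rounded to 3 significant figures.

45.7 yr

Box A: F(A→B) = (12.32 + 19.59) − 8.617 = 23.293 Gt C/yr.
Box B: F(B→C) = (23.293 + 6.943) − 15.61 = 14.626 Gt C/yr.
Box C: F(C→D) = (14.626 + 10.41) − 11.10 = 13.936 Gt C/yr.
Box D: F(D→E) = (13.936 + 8.880) − 7.260 = 15.556 Gt C/yr.
Box E throughput = its input = 15.556 Gt C/yr; τ = 711.6 / 15.556 = 45.74 yr.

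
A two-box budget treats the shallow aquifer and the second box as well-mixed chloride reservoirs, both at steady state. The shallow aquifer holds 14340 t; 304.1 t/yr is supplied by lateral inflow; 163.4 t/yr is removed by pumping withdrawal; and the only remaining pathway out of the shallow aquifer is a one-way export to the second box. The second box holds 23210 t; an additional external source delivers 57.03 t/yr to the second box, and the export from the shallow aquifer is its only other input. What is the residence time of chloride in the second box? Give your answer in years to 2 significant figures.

120 yr

Balance the shallow aquifer: ΣF_in = 304.10 t/yr.
Export to the second box = ΣF_in − (163.4) = 140.70 t/yr.
Total input to the second box = 140.70 + 57.03 = 197.73 t/yr; at steady state this equals its total output.
τ = M / F = 23210 / 197.73 = 117.4 yr.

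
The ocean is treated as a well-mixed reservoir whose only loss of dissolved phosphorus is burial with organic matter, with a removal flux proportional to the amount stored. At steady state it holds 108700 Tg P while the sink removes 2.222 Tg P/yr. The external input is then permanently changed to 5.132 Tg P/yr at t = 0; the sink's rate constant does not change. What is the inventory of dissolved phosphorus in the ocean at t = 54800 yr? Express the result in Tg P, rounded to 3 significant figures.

205000 Tg P

The sink rate constant is k = F₀/M₀ = 2.222/108700 = 2.044×10^-5 yr⁻¹.
Solving dM/dt = F₁ − kM with M(0) = M₀ gives M(t) = F₁/k + (M₀ − F₁/k)·e^(−kt).
F₁/k = 5.132/2.044×10^-5 = 251060 Tg P; kt = 2.044×10^-5 × 54800 = 1.120, e^(−kt) = 0.3262.
M(54800) = 251060 + (108700 − 251060) × 0.3262 = 251060 − 46440 = 204620 Tg P.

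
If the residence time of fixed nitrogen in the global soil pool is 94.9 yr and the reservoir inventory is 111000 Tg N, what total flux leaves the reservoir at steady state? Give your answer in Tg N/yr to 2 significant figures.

1200 Tg N/yr

F = M / τ = 111000 / 94.9 = 1170 Tg N/yr.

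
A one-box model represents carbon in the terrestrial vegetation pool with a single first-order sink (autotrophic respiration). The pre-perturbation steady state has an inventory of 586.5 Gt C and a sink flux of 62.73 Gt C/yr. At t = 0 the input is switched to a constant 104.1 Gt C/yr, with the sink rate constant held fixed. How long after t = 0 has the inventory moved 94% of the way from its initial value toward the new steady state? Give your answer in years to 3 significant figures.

τ = M₀/F₀ = 586.5/62.73 = 9.350 yr.
The remaining gap fraction is e^(−t/τ); 94% covered ⇒ e^(−t/τ) = 0.0600.
t = −τ ln(0.0600) = 9.350 × 2.813 = 26.30 yr.

26.3 yr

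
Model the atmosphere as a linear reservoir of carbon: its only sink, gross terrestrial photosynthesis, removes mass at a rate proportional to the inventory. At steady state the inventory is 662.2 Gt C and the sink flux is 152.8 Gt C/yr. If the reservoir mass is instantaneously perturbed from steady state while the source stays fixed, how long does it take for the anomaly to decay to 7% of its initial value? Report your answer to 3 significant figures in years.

11.5 yr

For a linear reservoir the anomaly decays as exp(−t/τ) with τ = M/F = 662.2/152.8 = 4.334 yr.
exp(−t/τ) = 0.07 ⇒ t = −τ ln(0.07) = 4.334 × 2.659 = 11.52 yr.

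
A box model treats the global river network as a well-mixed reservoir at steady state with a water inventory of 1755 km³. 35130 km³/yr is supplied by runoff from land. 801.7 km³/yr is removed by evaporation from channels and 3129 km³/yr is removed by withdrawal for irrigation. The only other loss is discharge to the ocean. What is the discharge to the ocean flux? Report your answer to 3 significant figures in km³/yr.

At steady state ΣF_in = ΣF_out.
ΣF_in = 35130 km³/yr.
Discharge to the ocean flux = ΣF_in − (801.7 + 3129) = 35130 − 3931 = 31200 km³/yr.

31200 km³/yr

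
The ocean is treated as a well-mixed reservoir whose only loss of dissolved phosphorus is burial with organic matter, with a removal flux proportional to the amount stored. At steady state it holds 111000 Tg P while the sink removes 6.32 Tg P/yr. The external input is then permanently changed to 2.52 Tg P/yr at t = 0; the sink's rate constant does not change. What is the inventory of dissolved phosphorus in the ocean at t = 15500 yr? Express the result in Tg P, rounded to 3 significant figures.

71900 Tg P

τ = M₀/F₀ = 111000/6.32 = 17560 yr; rate constant k = 1/τ.
New steady state M_∞ = F₁/k = F₁·τ = 2.52 × 17560 = 44259 Tg P.
M(t) = M_∞ + (M₀ − M_∞)·e^(−t/τ); t/τ = 15500/17560 = 0.8825, so e^(−t/τ) = 0.4137.
M(t) = 44259 + 66740 × 0.4137 = 71873 Tg P.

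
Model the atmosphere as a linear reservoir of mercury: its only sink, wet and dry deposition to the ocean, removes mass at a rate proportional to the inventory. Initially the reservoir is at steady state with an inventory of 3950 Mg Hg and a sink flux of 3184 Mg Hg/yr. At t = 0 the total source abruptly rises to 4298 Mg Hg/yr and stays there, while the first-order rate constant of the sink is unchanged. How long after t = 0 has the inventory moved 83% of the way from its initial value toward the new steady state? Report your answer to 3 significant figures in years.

2.20 yr

τ = M₀/F₀ = 3950/3184 = 1.241 yr.
The remaining gap fraction is e^(−t/τ); 83% covered ⇒ e^(−t/τ) = 0.170.
t = −τ ln(0.170) = 1.241 × 1.772 = 2.198 yr.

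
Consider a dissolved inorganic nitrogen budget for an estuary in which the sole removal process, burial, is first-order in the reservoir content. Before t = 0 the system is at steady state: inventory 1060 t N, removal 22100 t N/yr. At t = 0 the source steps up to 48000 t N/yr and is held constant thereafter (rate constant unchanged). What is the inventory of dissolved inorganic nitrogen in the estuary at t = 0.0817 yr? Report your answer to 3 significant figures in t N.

2080 t N

τ = M₀/F₀ = 1060/22100 = 0.04796 yr; rate constant k = 1/τ.
New steady state M_∞ = F₁/k = F₁·τ = 48000 × 0.04796 = 2302.3 t N.
M(t) = M_∞ + (M₀ − M_∞)·e^(−t/τ); t/τ = 0.0817/0.04796 = 1.703, so e^(−t/τ) = 0.1821.
M(t) = 2302.3 − 1242 × 0.1821 = 2076.1 t N.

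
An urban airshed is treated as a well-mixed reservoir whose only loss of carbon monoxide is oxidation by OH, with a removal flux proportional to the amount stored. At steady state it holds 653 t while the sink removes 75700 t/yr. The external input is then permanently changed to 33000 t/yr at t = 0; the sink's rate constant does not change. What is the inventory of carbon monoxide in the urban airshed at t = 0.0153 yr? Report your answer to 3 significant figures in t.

Residence time τ = M₀/F₀ = 0.008626 yr. The eventual steady state is M_∞ = M₀·(F₁/F₀) = 653 × 33000/75700 = 284.66 t.
The anomaly ΔM(t) = M(t) − M_∞ decays as ΔM₀·e^(−t/τ) with ΔM₀ = 653 − 284.66 = 368.3 t.
At t = 0.0153 yr, e^(−t/τ) = e^(−1.774) = 0.1697, so ΔM = 62.51 t and M = 284.66 + 62.51 = 347.17 t.

347 t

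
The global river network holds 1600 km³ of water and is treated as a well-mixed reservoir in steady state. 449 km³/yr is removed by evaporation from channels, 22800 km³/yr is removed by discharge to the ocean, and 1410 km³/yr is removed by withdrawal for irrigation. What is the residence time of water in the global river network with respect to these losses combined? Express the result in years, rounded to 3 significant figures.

0.0649 yr

Total removal = 449.0 + 22800 + 1410 = 24659 km³/yr.
τ = M / ΣF_out = 1600 / 24659 = 0.06489 yr.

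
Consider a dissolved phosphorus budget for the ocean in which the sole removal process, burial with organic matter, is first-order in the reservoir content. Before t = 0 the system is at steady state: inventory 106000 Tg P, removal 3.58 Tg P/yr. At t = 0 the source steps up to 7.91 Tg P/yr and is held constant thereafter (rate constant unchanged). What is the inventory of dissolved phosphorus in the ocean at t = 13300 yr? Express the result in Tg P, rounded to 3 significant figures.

152000 Tg P

τ = M₀/F₀ = 106000/3.58 = 29610 yr; rate constant k = 1/τ.
New steady state M_∞ = F₁/k = F₁·τ = 7.91 × 29610 = 234210 Tg P.
M(t) = M_∞ + (M₀ − M_∞)·e^(−t/τ); t/τ = 13300/29610 = 0.4492, so e^(−t/τ) = 0.6381.
M(t) = 234210 − 128200 × 0.6381 = 152390 Tg P.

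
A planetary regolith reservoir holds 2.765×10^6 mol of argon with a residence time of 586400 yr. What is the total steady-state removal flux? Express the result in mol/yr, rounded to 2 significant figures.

4.7 mol/yr

F = M / τ = 2.765×10^6 / 586400 = 4.715 mol/yr.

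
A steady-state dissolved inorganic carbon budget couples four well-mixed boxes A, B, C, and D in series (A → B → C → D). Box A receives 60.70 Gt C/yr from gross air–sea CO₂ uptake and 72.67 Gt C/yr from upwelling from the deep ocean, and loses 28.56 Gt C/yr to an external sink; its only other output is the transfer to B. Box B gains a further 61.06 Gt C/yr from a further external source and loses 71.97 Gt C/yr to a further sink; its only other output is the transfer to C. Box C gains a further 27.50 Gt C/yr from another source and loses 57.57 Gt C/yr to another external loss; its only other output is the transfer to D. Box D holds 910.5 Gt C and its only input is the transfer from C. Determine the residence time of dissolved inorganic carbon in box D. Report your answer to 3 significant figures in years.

14.3 yr

Box A: F(A→B) = (60.70 + 72.67) − 28.56 = 104.81 Gt C/yr.
Box B: F(B→C) = (104.81 + 61.06) − 71.97 = 93.900 Gt C/yr.
Box C: F(C→D) = (93.900 + 27.50) − 57.57 = 63.830 Gt C/yr.
Box D throughput = its input = 63.830 Gt C/yr; τ = 910.5 / 63.830 = 14.26 yr.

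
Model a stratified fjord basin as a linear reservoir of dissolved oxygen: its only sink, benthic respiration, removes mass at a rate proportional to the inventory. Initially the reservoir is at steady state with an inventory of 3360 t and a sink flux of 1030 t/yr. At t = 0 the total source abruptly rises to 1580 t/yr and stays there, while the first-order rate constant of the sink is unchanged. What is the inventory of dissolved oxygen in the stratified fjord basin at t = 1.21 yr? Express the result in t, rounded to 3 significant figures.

3920 t

Residence time τ = M₀/F₀ = 3.262 yr. The eventual steady state is M_∞ = M₀·(F₁/F₀) = 3360 × 1580/1030 = 5154.2 t.
The anomaly ΔM(t) = M(t) − M_∞ decays as ΔM₀·e^(−t/τ) with ΔM₀ = 3360 − 5154.2 = −1794 t.
At t = 1.21 yr, e^(−t/τ) = e^(−0.3709) = 0.6901, so ΔM = −1238 t and M = 5154.2 − 1238 = 3916.0 t.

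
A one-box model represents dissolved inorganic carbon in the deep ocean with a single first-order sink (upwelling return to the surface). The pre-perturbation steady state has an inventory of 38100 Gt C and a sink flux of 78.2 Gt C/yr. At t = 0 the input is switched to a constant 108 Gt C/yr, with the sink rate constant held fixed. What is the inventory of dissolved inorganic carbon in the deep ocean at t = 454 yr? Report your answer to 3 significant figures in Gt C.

46900 Gt C

τ = M₀/F₀ = 38100/78.2 = 487.2 yr; rate constant k = 1/τ.
New steady state M_∞ = F₁/k = F₁·τ = 108 × 487.2 = 52619 Gt C.
M(t) = M_∞ + (M₀ − M_∞)·e^(−t/τ); t/τ = 454/487.2 = 0.9318, so e^(−t/τ) = 0.3938.
M(t) = 52619 − 14520 × 0.3938 = 46901 Gt C.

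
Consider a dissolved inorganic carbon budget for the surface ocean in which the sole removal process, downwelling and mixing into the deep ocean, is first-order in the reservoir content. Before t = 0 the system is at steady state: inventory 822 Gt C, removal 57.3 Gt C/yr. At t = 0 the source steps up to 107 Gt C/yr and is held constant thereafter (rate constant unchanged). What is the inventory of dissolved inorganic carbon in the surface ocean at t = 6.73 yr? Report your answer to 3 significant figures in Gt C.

τ = M₀/F₀ = 822/57.3 = 14.35 yr; rate constant k = 1/τ.
New steady state M_∞ = F₁/k = F₁·τ = 107 × 14.35 = 1535.0 Gt C.
M(t) = M_∞ + (M₀ − M_∞)·e^(−t/τ); t/τ = 6.73/14.35 = 0.4691, so e^(−t/τ) = 0.6255.
M(t) = 1535.0 − 713.0 × 0.6255 = 1089.0 Gt C.

1090 Gt C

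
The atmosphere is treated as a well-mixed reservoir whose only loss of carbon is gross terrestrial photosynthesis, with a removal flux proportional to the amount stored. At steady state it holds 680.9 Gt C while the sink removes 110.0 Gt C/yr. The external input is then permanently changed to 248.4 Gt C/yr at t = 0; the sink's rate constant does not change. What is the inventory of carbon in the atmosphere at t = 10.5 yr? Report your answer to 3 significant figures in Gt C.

1380 Gt C

τ = M₀/F₀ = 680.9/110.0 = 6.190 yr; rate constant k = 1/τ.
New steady state M_∞ = F₁/k = F₁·τ = 248.4 × 6.190 = 1537.6 Gt C.
M(t) = M_∞ + (M₀ − M_∞)·e^(−t/τ); t/τ = 10.5/6.190 = 1.696, so e^(−t/τ) = 0.1834.
M(t) = 1537.6 − 856.7 × 0.1834 = 1380.5 Gt C.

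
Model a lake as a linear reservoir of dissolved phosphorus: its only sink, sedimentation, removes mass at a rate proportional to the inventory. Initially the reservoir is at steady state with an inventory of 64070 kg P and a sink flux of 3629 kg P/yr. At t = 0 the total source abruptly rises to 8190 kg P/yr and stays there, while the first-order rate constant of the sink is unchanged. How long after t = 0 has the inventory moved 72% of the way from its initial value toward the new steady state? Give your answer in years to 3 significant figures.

τ = M₀/F₀ = 64070/3629 = 17.66 yr.
The remaining gap fraction is e^(−t/τ); 72% covered ⇒ e^(−t/τ) = 0.280.
t = −τ ln(0.280) = 17.66 × 1.273 = 22.47 yr.

22.5 yr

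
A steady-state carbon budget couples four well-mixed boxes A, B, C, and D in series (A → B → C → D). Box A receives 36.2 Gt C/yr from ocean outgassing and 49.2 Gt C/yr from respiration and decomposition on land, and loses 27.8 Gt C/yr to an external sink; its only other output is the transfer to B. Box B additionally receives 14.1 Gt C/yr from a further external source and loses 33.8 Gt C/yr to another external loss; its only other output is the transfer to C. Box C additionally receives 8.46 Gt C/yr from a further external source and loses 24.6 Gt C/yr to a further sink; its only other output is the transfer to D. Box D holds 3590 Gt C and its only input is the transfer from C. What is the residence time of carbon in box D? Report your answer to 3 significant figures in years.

165 yr

Box A: F(A→B) = (36.2 + 49.2) − 27.8 = 57.600 Gt C/yr.
Box B: F(B→C) = (57.600 + 14.1) − 33.8 = 37.900 Gt C/yr.
Box C: F(C→D) = (37.900 + 8.46) − 24.6 = 21.760 Gt C/yr.
Box D throughput = its input = 21.760 Gt C/yr; τ = 3590 / 21.760 = 165.0 yr.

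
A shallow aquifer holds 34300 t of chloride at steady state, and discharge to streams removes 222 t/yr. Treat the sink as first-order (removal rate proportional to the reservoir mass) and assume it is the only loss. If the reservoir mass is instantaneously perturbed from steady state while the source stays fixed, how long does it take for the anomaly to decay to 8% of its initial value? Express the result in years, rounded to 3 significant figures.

390 yr

For a linear reservoir the anomaly decays as exp(−t/τ) with τ = M/F = 34300/222 = 154.5 yr.
exp(−t/τ) = 0.08 ⇒ t = −τ ln(0.08) = 154.5 × 2.526 = 390.2 yr.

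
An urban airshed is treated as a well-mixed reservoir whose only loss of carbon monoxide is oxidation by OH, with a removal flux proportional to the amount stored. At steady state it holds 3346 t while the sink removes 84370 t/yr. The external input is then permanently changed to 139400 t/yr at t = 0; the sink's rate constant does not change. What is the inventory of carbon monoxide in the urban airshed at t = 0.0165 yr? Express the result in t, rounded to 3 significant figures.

Residence time τ = M₀/F₀ = 0.03966 yr. The eventual steady state is M_∞ = M₀·(F₁/F₀) = 3346 × 139400/84370 = 5528.4 t.
The anomaly ΔM(t) = M(t) − M_∞ decays as ΔM₀·e^(−t/τ) with ΔM₀ = 3346 − 5528.4 = −2182 t.
At t = 0.0165 yr, e^(−t/τ) = e^(−0.4161) = 0.6596, so ΔM = −1440 t and M = 5528.4 − 1440 = 4088.8 t.

4090 t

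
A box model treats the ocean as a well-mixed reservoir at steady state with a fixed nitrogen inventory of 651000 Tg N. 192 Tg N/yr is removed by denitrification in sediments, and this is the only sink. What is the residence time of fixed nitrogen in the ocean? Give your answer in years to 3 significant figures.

3390 yr

τ = M / F = 651000 / 192 = 3391 yr.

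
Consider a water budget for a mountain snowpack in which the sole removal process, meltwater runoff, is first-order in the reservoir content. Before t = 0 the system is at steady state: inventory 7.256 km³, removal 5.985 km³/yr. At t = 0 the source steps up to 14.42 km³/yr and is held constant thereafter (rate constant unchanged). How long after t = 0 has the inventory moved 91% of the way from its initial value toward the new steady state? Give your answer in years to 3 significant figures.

2.92 yr

τ = M₀/F₀ = 7.256/5.985 = 1.212 yr.
The remaining gap fraction is e^(−t/τ); 91% covered ⇒ e^(−t/τ) = 0.0900.
t = −τ ln(0.0900) = 1.212 × 2.408 = 2.919 yr.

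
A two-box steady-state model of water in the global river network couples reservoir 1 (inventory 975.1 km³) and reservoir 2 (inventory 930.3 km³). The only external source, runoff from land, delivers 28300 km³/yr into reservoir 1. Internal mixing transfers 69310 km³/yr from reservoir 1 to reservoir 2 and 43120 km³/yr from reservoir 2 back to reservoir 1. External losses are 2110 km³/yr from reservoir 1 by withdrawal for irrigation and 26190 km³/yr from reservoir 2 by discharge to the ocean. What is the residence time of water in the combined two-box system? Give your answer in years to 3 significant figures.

0.0673 yr

Residence time in the combined system uses the total inventory and the total *external* removal — internal exchanges between the two boxes cancel.
M_total = 975.1 + 930.3 = 1905.4 km³.
ΣF_external_out = 2110 + 26190 = 28300 km³/yr.
τ = M_total / ΣF_ext = 1905.4 / 28300 = 0.06733 yr.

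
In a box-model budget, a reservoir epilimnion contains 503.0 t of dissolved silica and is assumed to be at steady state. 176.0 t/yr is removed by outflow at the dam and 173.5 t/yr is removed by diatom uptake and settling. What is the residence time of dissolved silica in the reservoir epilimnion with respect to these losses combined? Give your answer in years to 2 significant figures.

Total removal = 176.0 + 173.5 = 349.50 t/yr.
τ = M / ΣF_out = 503.0 / 349.50 = 1.439 yr.

1.4 yr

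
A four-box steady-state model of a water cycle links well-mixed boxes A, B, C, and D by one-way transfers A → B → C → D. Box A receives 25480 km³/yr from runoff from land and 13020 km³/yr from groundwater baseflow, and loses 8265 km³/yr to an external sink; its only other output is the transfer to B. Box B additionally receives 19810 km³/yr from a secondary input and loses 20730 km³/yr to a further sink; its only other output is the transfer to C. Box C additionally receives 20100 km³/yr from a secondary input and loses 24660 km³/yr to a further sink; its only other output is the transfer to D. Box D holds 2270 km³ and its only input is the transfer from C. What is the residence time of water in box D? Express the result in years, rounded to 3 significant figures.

Box A: F(A→B) = (25480 + 13020) − 8265 = 30235 km³/yr.
Box B: F(B→C) = (30235 + 19810) − 20730 = 29315 km³/yr.
Box C: F(C→D) = (29315 + 20100) − 24660 = 24755 km³/yr.
Box D throughput = its input = 24755 km³/yr; τ = 2270 / 24755 = 0.09170 yr.

0.0917 yr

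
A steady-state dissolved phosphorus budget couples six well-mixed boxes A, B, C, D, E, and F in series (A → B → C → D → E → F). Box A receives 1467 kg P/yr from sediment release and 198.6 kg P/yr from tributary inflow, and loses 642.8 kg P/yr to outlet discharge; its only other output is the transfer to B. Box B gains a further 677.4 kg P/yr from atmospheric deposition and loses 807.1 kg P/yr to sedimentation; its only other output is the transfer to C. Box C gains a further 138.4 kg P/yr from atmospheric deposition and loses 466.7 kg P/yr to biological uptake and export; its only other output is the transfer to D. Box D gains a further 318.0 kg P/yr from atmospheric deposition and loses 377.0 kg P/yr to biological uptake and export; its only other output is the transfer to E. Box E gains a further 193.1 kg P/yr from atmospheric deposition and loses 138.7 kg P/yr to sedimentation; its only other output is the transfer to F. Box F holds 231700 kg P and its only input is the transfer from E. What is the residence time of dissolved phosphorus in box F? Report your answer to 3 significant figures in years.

Box A: F(A→B) = (1467 + 198.6) − 642.8 = 1022.8 kg P/yr.
Box B: F(B→C) = (1022.8 + 677.4) − 807.1 = 893.10 kg P/yr.
Box C: F(C→D) = (893.10 + 138.4) − 466.7 = 564.80 kg P/yr.
Box D: F(D→E) = (564.80 + 318.0) − 377.0 = 505.80 kg P/yr.
Box E: F(E→F) = (505.80 + 193.1) − 138.7 = 560.20 kg P/yr.
Box F throughput = its input = 560.20 kg P/yr; τ = 231700 / 560.20 = 413.6 yr.

414 yr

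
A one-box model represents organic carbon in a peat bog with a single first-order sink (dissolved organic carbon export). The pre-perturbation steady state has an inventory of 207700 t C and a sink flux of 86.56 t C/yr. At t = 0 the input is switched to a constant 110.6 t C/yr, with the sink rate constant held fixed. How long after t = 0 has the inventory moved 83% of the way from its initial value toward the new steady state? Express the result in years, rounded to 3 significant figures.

τ = M₀/F₀ = 207700/86.56 = 2399 yr.
The remaining gap fraction is e^(−t/τ); 83% covered ⇒ e^(−t/τ) = 0.170.
t = −τ ln(0.170) = 2399 × 1.772 = 4252 yr.

4250 yr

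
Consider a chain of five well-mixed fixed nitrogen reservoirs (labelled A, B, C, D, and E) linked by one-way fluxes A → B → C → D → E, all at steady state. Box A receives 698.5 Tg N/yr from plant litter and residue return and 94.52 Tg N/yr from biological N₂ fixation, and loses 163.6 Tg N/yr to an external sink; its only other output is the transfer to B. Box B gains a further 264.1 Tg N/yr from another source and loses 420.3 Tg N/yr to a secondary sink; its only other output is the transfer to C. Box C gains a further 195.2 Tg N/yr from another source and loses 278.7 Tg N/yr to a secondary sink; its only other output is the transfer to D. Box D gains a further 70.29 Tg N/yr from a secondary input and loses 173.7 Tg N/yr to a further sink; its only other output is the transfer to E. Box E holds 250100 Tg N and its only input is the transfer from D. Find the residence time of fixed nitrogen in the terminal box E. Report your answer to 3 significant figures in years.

Box A: F(A→B) = (698.5 + 94.52) − 163.6 = 629.42 Tg N/yr.
Box B: F(B→C) = (629.42 + 264.1) − 420.3 = 473.22 Tg N/yr.
Box C: F(C→D) = (473.22 + 195.2) − 278.7 = 389.72 Tg N/yr.
Box D: F(D→E) = (389.72 + 70.29) − 173.7 = 286.31 Tg N/yr.
Box E throughput = its input = 286.31 Tg N/yr; τ = 250100 / 286.31 = 873.5 yr.

874 yr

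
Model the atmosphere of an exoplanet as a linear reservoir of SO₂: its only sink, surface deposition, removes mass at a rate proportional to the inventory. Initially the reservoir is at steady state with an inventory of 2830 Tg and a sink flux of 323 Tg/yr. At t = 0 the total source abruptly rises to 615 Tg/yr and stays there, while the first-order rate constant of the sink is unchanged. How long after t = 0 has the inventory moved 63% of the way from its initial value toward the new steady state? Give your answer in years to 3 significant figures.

8.71 yr

τ = M₀/F₀ = 2830/323 = 8.762 yr.
The remaining gap fraction is e^(−t/τ); 63% covered ⇒ e^(−t/τ) = 0.370.
t = −τ ln(0.370) = 8.762 × 0.9943 = 8.711 yr.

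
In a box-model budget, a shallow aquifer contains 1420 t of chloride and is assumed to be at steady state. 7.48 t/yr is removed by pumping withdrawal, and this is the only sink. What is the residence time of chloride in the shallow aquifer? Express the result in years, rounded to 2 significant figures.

τ = M / F = 1420 / 7.48 = 189.8 yr.

190 yr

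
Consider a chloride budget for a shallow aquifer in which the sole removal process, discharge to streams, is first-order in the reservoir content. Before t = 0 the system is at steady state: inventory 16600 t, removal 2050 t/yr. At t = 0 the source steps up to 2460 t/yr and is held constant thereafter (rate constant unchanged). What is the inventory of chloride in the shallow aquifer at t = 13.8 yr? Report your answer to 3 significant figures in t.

The sink rate constant is k = F₀/M₀ = 2050/16600 = 0.1235 yr⁻¹.
Solving dM/dt = F₁ − kM with M(0) = M₀ gives M(t) = F₁/k + (M₀ − F₁/k)·e^(−kt).
F₁/k = 2460/0.1235 = 19920 t; kt = 0.1235 × 13.8 = 1.704, e^(−kt) = 0.1819.
M(13.8) = 19920 + (16600 − 19920) × 0.1819 = 19920 − 604.0 = 19316 t.

19300 t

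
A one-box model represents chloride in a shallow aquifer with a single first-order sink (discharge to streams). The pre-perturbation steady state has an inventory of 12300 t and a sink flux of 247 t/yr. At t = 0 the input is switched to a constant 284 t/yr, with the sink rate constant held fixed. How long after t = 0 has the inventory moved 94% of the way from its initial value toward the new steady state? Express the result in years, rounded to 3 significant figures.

τ = M₀/F₀ = 12300/247 = 49.80 yr.
The remaining gap fraction is e^(−t/τ); 94% covered ⇒ e^(−t/τ) = 0.0600.
t = −τ ln(0.0600) = 49.80 × 2.813 = 140.1 yr.

140 yr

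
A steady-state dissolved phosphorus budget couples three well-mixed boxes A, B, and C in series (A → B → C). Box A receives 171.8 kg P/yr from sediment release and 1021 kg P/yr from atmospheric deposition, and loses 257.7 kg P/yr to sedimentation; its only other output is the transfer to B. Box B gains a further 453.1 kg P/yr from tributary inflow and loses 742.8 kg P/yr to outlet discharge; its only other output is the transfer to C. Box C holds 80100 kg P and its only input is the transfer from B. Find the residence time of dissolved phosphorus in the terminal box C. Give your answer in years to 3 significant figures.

Box A: F(A→B) = (171.8 + 1021) − 257.7 = 935.10 kg P/yr.
Box B: F(B→C) = (935.10 + 453.1) − 742.8 = 645.40 kg P/yr.
Box C throughput = its input = 645.40 kg P/yr; τ = 80100 / 645.40 = 124.1 yr.

124 yr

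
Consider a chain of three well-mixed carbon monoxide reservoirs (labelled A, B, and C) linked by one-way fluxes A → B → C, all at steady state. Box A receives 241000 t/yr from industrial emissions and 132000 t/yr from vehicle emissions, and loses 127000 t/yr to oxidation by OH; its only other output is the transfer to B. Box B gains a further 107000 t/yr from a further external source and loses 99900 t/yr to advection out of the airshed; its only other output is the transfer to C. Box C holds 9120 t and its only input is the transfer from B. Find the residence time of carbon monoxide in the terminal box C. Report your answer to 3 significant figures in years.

0.0360 yr

Box A: F(A→B) = (241000 + 132000) − 127000 = 246000 t/yr.
Box B: F(B→C) = (246000 + 107000) − 99900 = 253100 t/yr.
Box C throughput = its input = 253100 t/yr; τ = 9120 / 253100 = 0.03603 yr.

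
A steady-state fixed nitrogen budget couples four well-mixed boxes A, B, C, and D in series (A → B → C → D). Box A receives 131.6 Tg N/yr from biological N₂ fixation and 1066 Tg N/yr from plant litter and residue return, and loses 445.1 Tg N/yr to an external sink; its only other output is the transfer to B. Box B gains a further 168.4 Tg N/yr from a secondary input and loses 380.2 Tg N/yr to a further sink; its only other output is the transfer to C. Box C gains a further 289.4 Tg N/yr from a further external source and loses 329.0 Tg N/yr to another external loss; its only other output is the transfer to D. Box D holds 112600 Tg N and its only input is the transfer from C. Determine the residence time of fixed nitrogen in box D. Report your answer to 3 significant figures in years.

Box A: F(A→B) = (131.6 + 1066) − 445.1 = 752.50 Tg N/yr.
Box B: F(B→C) = (752.50 + 168.4) − 380.2 = 540.70 Tg N/yr.
Box C: F(C→D) = (540.70 + 289.4) − 329.0 = 501.10 Tg N/yr.
Box D throughput = its input = 501.10 Tg N/yr; τ = 112600 / 501.10 = 224.7 yr.

225 yr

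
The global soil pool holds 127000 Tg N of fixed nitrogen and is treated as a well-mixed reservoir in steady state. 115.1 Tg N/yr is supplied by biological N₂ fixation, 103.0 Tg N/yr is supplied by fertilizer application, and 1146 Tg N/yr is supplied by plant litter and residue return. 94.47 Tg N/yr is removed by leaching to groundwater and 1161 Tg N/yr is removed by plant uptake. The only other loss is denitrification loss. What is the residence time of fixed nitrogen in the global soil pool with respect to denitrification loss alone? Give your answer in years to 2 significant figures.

At steady state ΣF_in = ΣF_out.
ΣF_in = 115.1 + 103.0 + 1146 = 1364.1 Tg N/yr.
Denitrification loss flux = ΣF_in − (94.47 + 1161) = 1364.1 − 1255 = 108.6 Tg N/yr.
τ = M / F = 127000 / 108.6 = 1169 yr.

1200 yr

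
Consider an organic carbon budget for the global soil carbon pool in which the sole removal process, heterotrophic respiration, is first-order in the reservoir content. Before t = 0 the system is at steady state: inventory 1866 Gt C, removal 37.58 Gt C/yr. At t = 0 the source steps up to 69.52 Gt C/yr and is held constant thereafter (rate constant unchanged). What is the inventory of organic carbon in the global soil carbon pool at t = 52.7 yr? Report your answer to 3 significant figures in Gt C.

2900 Gt C

τ = M₀/F₀ = 1866/37.58 = 49.65 yr; rate constant k = 1/τ.
New steady state M_∞ = F₁/k = F₁·τ = 69.52 × 49.65 = 3452.0 Gt C.
M(t) = M_∞ + (M₀ − M_∞)·e^(−t/τ); t/τ = 52.7/49.65 = 1.061, so e^(−t/τ) = 0.3460.
M(t) = 3452.0 − 1586 × 0.3460 = 2903.2 Gt C.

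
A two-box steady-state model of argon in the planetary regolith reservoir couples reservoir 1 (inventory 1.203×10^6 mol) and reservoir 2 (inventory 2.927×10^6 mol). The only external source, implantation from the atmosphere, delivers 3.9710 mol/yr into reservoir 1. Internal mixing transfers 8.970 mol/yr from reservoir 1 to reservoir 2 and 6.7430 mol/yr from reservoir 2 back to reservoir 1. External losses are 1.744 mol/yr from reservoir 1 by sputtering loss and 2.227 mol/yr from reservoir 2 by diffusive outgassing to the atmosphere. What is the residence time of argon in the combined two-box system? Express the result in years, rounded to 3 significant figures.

Treat the two boxes together as one reservoir: the mixing fluxes between them are internal recycling, so τ = ΣM / Σ(external losses).
M_total = 1.203×10^6 + 2.927×10^6 = 4.1300×10^6 mol.
ΣF_external_out = 1.744 + 2.227 = 3.9710 mol/yr.
τ = M_total / ΣF_ext = 4.1300×10^6 / 3.9710 = 1.040×10^6 yr.

1.04×10^6 yr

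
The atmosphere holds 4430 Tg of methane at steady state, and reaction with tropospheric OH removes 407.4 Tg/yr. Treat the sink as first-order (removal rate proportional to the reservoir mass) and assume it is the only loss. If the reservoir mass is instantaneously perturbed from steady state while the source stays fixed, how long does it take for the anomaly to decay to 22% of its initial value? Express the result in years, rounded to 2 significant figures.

For a linear reservoir the anomaly decays as exp(−t/τ) with τ = M/F = 4430/407.4 = 10.87 yr.
exp(−t/τ) = 0.22 ⇒ t = −τ ln(0.22) = 10.87 × 1.514 = 16.46 yr.

16 yr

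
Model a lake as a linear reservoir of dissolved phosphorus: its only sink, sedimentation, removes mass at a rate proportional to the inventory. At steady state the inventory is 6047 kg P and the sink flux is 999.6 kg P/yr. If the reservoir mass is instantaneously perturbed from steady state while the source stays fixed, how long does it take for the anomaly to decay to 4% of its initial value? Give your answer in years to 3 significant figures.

For a linear reservoir the anomaly decays as exp(−t/τ) with τ = M/F = 6047/999.6 = 6.049 yr.
exp(−t/τ) = 0.04 ⇒ t = −τ ln(0.04) = 6.049 × 3.219 = 19.47 yr.

19.5 yr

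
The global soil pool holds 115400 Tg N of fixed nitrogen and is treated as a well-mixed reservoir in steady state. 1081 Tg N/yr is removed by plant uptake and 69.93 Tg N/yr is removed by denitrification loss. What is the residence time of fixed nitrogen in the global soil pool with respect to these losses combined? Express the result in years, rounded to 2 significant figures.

100 yr

Total removal = 1081 + 69.93 = 1150.9 Tg N/yr.
τ = M / ΣF_out = 115400 / 1150.9 = 100.3 yr.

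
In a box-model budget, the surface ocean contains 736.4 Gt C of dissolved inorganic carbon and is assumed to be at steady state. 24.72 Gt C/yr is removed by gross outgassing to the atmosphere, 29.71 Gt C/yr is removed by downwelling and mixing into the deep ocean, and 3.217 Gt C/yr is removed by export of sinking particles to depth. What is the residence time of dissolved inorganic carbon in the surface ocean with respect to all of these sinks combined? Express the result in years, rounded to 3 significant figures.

12.8 yr

Total removal flux = 24.72 + 29.71 + 3.217 = 57.647 Gt C/yr.
τ = M / ΣF_out = 736.4 / 57.647 = 12.77 yr.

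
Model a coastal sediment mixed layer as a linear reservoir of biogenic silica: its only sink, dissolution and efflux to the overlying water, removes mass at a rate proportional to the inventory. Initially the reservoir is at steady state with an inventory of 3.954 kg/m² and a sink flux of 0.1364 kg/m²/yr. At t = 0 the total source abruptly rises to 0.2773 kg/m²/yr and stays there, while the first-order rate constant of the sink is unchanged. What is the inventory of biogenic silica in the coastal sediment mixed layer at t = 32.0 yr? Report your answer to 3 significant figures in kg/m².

6.68 kg/m²

The sink rate constant is k = F₀/M₀ = 0.1364/3.954 = 0.03450 yr⁻¹.
Solving dM/dt = F₁ − kM with M(0) = M₀ gives M(t) = F₁/k + (M₀ − F₁/k)·e^(−kt).
F₁/k = 0.2773/0.03450 = 8.0384 kg/m²; kt = 0.03450 × 32.0 = 1.104, e^(−kt) = 0.3316.
M(32.0) = 8.0384 + (3.954 − 8.0384) × 0.3316 = 8.0384 − 1.354 = 6.6841 kg/m².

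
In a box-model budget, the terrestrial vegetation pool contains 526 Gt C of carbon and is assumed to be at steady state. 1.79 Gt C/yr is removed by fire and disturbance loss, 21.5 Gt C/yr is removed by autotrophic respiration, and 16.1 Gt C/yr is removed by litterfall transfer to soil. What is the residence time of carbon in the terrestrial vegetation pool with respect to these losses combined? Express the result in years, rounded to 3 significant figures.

13.4 yr

Total removal = 1.790 + 21.50 + 16.10 = 39.390 Gt C/yr.
τ = M / ΣF_out = 526 / 39.390 = 13.35 yr.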